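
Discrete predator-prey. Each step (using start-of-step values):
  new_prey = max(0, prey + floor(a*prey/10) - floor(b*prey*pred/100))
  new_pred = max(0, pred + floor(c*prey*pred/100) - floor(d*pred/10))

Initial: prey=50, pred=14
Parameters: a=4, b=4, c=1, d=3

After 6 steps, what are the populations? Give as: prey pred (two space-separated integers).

Answer: 9 11

Derivation:
Step 1: prey: 50+20-28=42; pred: 14+7-4=17
Step 2: prey: 42+16-28=30; pred: 17+7-5=19
Step 3: prey: 30+12-22=20; pred: 19+5-5=19
Step 4: prey: 20+8-15=13; pred: 19+3-5=17
Step 5: prey: 13+5-8=10; pred: 17+2-5=14
Step 6: prey: 10+4-5=9; pred: 14+1-4=11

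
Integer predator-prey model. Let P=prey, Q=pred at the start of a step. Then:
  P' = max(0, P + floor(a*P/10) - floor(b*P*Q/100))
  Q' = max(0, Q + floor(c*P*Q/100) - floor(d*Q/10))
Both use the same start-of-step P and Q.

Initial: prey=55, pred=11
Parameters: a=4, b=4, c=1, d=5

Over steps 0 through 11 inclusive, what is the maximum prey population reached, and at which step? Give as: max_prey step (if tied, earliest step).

Step 1: prey: 55+22-24=53; pred: 11+6-5=12
Step 2: prey: 53+21-25=49; pred: 12+6-6=12
Step 3: prey: 49+19-23=45; pred: 12+5-6=11
Step 4: prey: 45+18-19=44; pred: 11+4-5=10
Step 5: prey: 44+17-17=44; pred: 10+4-5=9
Step 6: prey: 44+17-15=46; pred: 9+3-4=8
Step 7: prey: 46+18-14=50; pred: 8+3-4=7
Step 8: prey: 50+20-14=56; pred: 7+3-3=7
Step 9: prey: 56+22-15=63; pred: 7+3-3=7
Step 10: prey: 63+25-17=71; pred: 7+4-3=8
Step 11: prey: 71+28-22=77; pred: 8+5-4=9
Max prey = 77 at step 11

Answer: 77 11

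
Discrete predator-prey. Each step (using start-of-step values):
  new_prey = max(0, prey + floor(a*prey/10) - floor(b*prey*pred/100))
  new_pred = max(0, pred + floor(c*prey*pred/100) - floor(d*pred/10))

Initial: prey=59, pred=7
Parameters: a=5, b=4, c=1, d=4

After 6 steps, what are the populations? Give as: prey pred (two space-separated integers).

Answer: 8 31

Derivation:
Step 1: prey: 59+29-16=72; pred: 7+4-2=9
Step 2: prey: 72+36-25=83; pred: 9+6-3=12
Step 3: prey: 83+41-39=85; pred: 12+9-4=17
Step 4: prey: 85+42-57=70; pred: 17+14-6=25
Step 5: prey: 70+35-70=35; pred: 25+17-10=32
Step 6: prey: 35+17-44=8; pred: 32+11-12=31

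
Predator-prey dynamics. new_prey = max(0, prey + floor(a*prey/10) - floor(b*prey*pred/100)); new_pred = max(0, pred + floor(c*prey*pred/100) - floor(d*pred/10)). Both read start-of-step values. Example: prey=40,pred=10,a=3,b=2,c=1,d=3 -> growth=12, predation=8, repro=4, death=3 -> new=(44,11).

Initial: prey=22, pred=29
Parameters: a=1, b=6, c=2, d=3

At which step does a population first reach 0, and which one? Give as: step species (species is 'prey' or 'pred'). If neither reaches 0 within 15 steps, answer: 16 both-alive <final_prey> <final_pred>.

Step 1: prey: 22+2-38=0; pred: 29+12-8=33
First extinction: prey at step 1

Answer: 1 prey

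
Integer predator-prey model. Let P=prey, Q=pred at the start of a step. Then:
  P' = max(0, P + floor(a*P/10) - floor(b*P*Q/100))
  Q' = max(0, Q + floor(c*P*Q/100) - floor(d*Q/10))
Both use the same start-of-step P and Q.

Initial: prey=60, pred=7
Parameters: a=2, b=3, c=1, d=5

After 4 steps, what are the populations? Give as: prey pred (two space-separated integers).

Step 1: prey: 60+12-12=60; pred: 7+4-3=8
Step 2: prey: 60+12-14=58; pred: 8+4-4=8
Step 3: prey: 58+11-13=56; pred: 8+4-4=8
Step 4: prey: 56+11-13=54; pred: 8+4-4=8

Answer: 54 8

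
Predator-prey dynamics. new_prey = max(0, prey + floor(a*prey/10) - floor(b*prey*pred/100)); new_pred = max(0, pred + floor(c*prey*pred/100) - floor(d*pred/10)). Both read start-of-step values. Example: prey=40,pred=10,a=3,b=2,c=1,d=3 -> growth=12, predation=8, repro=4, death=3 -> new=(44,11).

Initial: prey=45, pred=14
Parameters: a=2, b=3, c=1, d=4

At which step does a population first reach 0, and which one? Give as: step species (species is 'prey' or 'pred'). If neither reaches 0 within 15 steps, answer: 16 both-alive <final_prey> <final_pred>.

Step 1: prey: 45+9-18=36; pred: 14+6-5=15
Step 2: prey: 36+7-16=27; pred: 15+5-6=14
Step 3: prey: 27+5-11=21; pred: 14+3-5=12
Step 4: prey: 21+4-7=18; pred: 12+2-4=10
Step 5: prey: 18+3-5=16; pred: 10+1-4=7
Step 6: prey: 16+3-3=16; pred: 7+1-2=6
Step 7: prey: 16+3-2=17; pred: 6+0-2=4
Step 8: prey: 17+3-2=18; pred: 4+0-1=3
Step 9: prey: 18+3-1=20; pred: 3+0-1=2
Step 10: prey: 20+4-1=23; pred: 2+0-0=2
Step 11: prey: 23+4-1=26; pred: 2+0-0=2
Step 12: prey: 26+5-1=30; pred: 2+0-0=2
Step 13: prey: 30+6-1=35; pred: 2+0-0=2
Step 14: prey: 35+7-2=40; pred: 2+0-0=2
Step 15: prey: 40+8-2=46; pred: 2+0-0=2
No extinction within 15 steps

Answer: 16 both-alive 46 2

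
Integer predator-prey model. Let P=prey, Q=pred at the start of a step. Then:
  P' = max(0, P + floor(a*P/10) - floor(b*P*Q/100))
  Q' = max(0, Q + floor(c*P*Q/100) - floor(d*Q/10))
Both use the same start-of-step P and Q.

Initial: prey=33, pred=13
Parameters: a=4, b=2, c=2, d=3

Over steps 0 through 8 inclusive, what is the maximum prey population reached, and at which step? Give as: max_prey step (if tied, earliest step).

Answer: 40 2

Derivation:
Step 1: prey: 33+13-8=38; pred: 13+8-3=18
Step 2: prey: 38+15-13=40; pred: 18+13-5=26
Step 3: prey: 40+16-20=36; pred: 26+20-7=39
Step 4: prey: 36+14-28=22; pred: 39+28-11=56
Step 5: prey: 22+8-24=6; pred: 56+24-16=64
Step 6: prey: 6+2-7=1; pred: 64+7-19=52
Step 7: prey: 1+0-1=0; pred: 52+1-15=38
Step 8: prey: 0+0-0=0; pred: 38+0-11=27
Max prey = 40 at step 2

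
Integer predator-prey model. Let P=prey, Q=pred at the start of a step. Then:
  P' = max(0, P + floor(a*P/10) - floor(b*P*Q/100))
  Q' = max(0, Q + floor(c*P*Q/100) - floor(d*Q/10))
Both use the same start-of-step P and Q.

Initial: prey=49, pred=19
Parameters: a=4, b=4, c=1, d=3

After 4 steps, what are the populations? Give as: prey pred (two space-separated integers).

Answer: 4 15

Derivation:
Step 1: prey: 49+19-37=31; pred: 19+9-5=23
Step 2: prey: 31+12-28=15; pred: 23+7-6=24
Step 3: prey: 15+6-14=7; pred: 24+3-7=20
Step 4: prey: 7+2-5=4; pred: 20+1-6=15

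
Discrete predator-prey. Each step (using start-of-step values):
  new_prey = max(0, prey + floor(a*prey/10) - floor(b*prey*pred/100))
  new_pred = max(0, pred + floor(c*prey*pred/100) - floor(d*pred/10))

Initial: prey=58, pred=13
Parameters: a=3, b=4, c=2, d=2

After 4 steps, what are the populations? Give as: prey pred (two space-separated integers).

Step 1: prey: 58+17-30=45; pred: 13+15-2=26
Step 2: prey: 45+13-46=12; pred: 26+23-5=44
Step 3: prey: 12+3-21=0; pred: 44+10-8=46
Step 4: prey: 0+0-0=0; pred: 46+0-9=37

Answer: 0 37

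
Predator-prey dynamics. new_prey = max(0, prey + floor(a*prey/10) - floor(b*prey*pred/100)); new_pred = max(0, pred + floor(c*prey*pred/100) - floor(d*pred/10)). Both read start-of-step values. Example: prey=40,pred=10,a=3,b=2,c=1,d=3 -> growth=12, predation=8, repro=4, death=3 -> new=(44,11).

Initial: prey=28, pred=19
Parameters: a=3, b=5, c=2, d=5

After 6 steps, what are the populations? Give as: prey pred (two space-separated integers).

Step 1: prey: 28+8-26=10; pred: 19+10-9=20
Step 2: prey: 10+3-10=3; pred: 20+4-10=14
Step 3: prey: 3+0-2=1; pred: 14+0-7=7
Step 4: prey: 1+0-0=1; pred: 7+0-3=4
Step 5: prey: 1+0-0=1; pred: 4+0-2=2
Step 6: prey: 1+0-0=1; pred: 2+0-1=1

Answer: 1 1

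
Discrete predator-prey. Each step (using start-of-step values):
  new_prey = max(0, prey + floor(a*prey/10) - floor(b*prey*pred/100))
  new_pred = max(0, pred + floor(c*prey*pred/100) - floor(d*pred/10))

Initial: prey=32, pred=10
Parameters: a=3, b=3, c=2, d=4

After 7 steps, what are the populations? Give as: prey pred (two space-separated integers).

Step 1: prey: 32+9-9=32; pred: 10+6-4=12
Step 2: prey: 32+9-11=30; pred: 12+7-4=15
Step 3: prey: 30+9-13=26; pred: 15+9-6=18
Step 4: prey: 26+7-14=19; pred: 18+9-7=20
Step 5: prey: 19+5-11=13; pred: 20+7-8=19
Step 6: prey: 13+3-7=9; pred: 19+4-7=16
Step 7: prey: 9+2-4=7; pred: 16+2-6=12

Answer: 7 12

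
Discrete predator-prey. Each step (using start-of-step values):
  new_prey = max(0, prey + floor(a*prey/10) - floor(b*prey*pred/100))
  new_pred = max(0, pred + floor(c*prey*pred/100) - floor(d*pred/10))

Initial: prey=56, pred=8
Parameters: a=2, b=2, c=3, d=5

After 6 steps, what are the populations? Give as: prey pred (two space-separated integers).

Answer: 0 22

Derivation:
Step 1: prey: 56+11-8=59; pred: 8+13-4=17
Step 2: prey: 59+11-20=50; pred: 17+30-8=39
Step 3: prey: 50+10-39=21; pred: 39+58-19=78
Step 4: prey: 21+4-32=0; pred: 78+49-39=88
Step 5: prey: 0+0-0=0; pred: 88+0-44=44
Step 6: prey: 0+0-0=0; pred: 44+0-22=22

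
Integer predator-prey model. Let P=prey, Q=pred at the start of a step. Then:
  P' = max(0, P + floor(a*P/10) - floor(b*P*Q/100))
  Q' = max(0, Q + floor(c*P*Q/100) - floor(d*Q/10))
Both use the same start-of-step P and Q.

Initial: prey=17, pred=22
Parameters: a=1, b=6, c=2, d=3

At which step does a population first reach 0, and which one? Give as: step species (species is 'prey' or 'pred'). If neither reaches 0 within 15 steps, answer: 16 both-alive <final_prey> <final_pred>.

Answer: 1 prey

Derivation:
Step 1: prey: 17+1-22=0; pred: 22+7-6=23
First extinction: prey at step 1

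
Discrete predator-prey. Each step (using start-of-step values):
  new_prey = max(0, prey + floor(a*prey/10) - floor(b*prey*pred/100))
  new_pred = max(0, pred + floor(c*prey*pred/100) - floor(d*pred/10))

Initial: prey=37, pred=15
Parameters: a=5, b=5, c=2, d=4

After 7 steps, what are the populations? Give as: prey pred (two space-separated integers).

Step 1: prey: 37+18-27=28; pred: 15+11-6=20
Step 2: prey: 28+14-28=14; pred: 20+11-8=23
Step 3: prey: 14+7-16=5; pred: 23+6-9=20
Step 4: prey: 5+2-5=2; pred: 20+2-8=14
Step 5: prey: 2+1-1=2; pred: 14+0-5=9
Step 6: prey: 2+1-0=3; pred: 9+0-3=6
Step 7: prey: 3+1-0=4; pred: 6+0-2=4

Answer: 4 4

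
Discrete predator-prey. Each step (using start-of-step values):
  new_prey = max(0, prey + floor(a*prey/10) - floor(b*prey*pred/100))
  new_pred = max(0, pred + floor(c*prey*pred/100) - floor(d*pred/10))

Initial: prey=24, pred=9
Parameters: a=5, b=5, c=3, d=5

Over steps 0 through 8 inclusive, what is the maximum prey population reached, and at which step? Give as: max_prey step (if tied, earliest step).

Answer: 26 1

Derivation:
Step 1: prey: 24+12-10=26; pred: 9+6-4=11
Step 2: prey: 26+13-14=25; pred: 11+8-5=14
Step 3: prey: 25+12-17=20; pred: 14+10-7=17
Step 4: prey: 20+10-17=13; pred: 17+10-8=19
Step 5: prey: 13+6-12=7; pred: 19+7-9=17
Step 6: prey: 7+3-5=5; pred: 17+3-8=12
Step 7: prey: 5+2-3=4; pred: 12+1-6=7
Step 8: prey: 4+2-1=5; pred: 7+0-3=4
Max prey = 26 at step 1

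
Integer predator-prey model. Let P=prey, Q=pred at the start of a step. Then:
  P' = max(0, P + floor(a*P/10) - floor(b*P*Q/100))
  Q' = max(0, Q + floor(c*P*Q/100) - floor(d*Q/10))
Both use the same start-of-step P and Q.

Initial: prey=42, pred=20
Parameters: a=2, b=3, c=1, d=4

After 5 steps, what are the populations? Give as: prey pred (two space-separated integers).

Answer: 8 6

Derivation:
Step 1: prey: 42+8-25=25; pred: 20+8-8=20
Step 2: prey: 25+5-15=15; pred: 20+5-8=17
Step 3: prey: 15+3-7=11; pred: 17+2-6=13
Step 4: prey: 11+2-4=9; pred: 13+1-5=9
Step 5: prey: 9+1-2=8; pred: 9+0-3=6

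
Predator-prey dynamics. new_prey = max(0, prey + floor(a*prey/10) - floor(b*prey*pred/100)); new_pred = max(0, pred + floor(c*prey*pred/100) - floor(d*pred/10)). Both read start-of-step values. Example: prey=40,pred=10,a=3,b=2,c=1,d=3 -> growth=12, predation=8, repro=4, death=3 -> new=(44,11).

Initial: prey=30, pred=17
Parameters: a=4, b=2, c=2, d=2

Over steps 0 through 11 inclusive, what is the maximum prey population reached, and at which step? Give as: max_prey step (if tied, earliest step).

Step 1: prey: 30+12-10=32; pred: 17+10-3=24
Step 2: prey: 32+12-15=29; pred: 24+15-4=35
Step 3: prey: 29+11-20=20; pred: 35+20-7=48
Step 4: prey: 20+8-19=9; pred: 48+19-9=58
Step 5: prey: 9+3-10=2; pred: 58+10-11=57
Step 6: prey: 2+0-2=0; pred: 57+2-11=48
Step 7: prey: 0+0-0=0; pred: 48+0-9=39
Step 8: prey: 0+0-0=0; pred: 39+0-7=32
Step 9: prey: 0+0-0=0; pred: 32+0-6=26
Step 10: prey: 0+0-0=0; pred: 26+0-5=21
Step 11: prey: 0+0-0=0; pred: 21+0-4=17
Max prey = 32 at step 1

Answer: 32 1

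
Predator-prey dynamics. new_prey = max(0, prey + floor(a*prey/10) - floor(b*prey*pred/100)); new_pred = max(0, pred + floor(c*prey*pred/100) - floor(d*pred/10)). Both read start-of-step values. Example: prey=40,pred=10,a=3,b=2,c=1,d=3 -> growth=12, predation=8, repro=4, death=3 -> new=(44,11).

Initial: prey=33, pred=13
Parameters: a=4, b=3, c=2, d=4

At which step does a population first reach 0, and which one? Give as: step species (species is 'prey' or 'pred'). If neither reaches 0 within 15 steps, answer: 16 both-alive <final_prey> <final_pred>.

Answer: 16 both-alive 28 2

Derivation:
Step 1: prey: 33+13-12=34; pred: 13+8-5=16
Step 2: prey: 34+13-16=31; pred: 16+10-6=20
Step 3: prey: 31+12-18=25; pred: 20+12-8=24
Step 4: prey: 25+10-18=17; pred: 24+12-9=27
Step 5: prey: 17+6-13=10; pred: 27+9-10=26
Step 6: prey: 10+4-7=7; pred: 26+5-10=21
Step 7: prey: 7+2-4=5; pred: 21+2-8=15
Step 8: prey: 5+2-2=5; pred: 15+1-6=10
Step 9: prey: 5+2-1=6; pred: 10+1-4=7
Step 10: prey: 6+2-1=7; pred: 7+0-2=5
Step 11: prey: 7+2-1=8; pred: 5+0-2=3
Step 12: prey: 8+3-0=11; pred: 3+0-1=2
Step 13: prey: 11+4-0=15; pred: 2+0-0=2
Step 14: prey: 15+6-0=21; pred: 2+0-0=2
Step 15: prey: 21+8-1=28; pred: 2+0-0=2
No extinction within 15 steps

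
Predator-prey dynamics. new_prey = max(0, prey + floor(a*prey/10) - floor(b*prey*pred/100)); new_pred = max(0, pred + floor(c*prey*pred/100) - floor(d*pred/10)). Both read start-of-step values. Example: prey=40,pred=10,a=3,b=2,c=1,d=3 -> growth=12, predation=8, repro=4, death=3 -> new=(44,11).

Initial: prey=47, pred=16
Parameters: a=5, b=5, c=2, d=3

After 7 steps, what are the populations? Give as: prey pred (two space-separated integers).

Step 1: prey: 47+23-37=33; pred: 16+15-4=27
Step 2: prey: 33+16-44=5; pred: 27+17-8=36
Step 3: prey: 5+2-9=0; pred: 36+3-10=29
Step 4: prey: 0+0-0=0; pred: 29+0-8=21
Step 5: prey: 0+0-0=0; pred: 21+0-6=15
Step 6: prey: 0+0-0=0; pred: 15+0-4=11
Step 7: prey: 0+0-0=0; pred: 11+0-3=8

Answer: 0 8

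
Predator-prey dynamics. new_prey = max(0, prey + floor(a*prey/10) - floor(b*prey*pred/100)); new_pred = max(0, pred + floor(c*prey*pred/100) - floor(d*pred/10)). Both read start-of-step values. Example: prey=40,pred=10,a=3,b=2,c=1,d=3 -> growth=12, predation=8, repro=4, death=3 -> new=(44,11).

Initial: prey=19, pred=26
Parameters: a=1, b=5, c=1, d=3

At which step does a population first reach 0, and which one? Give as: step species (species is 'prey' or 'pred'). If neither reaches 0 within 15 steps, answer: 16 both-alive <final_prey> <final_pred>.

Step 1: prey: 19+1-24=0; pred: 26+4-7=23
First extinction: prey at step 1

Answer: 1 prey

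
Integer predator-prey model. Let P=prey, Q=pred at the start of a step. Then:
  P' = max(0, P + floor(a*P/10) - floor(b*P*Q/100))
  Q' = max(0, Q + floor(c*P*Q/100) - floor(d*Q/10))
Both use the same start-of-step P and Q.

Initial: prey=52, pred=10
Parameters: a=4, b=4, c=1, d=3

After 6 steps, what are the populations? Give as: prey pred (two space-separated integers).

Step 1: prey: 52+20-20=52; pred: 10+5-3=12
Step 2: prey: 52+20-24=48; pred: 12+6-3=15
Step 3: prey: 48+19-28=39; pred: 15+7-4=18
Step 4: prey: 39+15-28=26; pred: 18+7-5=20
Step 5: prey: 26+10-20=16; pred: 20+5-6=19
Step 6: prey: 16+6-12=10; pred: 19+3-5=17

Answer: 10 17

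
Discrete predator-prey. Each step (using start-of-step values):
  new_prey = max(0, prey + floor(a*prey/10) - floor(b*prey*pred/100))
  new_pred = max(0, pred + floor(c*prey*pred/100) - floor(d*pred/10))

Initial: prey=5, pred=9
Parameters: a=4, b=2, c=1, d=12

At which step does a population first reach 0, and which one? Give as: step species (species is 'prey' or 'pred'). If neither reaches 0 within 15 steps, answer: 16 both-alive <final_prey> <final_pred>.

Answer: 1 pred

Derivation:
Step 1: prey: 5+2-0=7; pred: 9+0-10=0
First extinction: pred at step 1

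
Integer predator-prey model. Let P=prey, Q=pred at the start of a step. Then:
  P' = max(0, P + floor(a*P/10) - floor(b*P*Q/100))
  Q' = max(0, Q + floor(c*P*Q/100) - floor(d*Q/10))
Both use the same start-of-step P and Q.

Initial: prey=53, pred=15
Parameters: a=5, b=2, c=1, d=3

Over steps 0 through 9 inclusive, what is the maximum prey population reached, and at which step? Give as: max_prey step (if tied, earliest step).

Step 1: prey: 53+26-15=64; pred: 15+7-4=18
Step 2: prey: 64+32-23=73; pred: 18+11-5=24
Step 3: prey: 73+36-35=74; pred: 24+17-7=34
Step 4: prey: 74+37-50=61; pred: 34+25-10=49
Step 5: prey: 61+30-59=32; pred: 49+29-14=64
Step 6: prey: 32+16-40=8; pred: 64+20-19=65
Step 7: prey: 8+4-10=2; pred: 65+5-19=51
Step 8: prey: 2+1-2=1; pred: 51+1-15=37
Step 9: prey: 1+0-0=1; pred: 37+0-11=26
Max prey = 74 at step 3

Answer: 74 3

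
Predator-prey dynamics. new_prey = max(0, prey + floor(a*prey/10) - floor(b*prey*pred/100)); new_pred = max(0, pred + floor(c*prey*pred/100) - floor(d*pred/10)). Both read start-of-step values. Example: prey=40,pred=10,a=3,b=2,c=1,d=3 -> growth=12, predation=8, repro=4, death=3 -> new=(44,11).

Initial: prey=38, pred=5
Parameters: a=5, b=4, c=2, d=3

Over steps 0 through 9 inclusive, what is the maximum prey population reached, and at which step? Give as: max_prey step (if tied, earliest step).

Step 1: prey: 38+19-7=50; pred: 5+3-1=7
Step 2: prey: 50+25-14=61; pred: 7+7-2=12
Step 3: prey: 61+30-29=62; pred: 12+14-3=23
Step 4: prey: 62+31-57=36; pred: 23+28-6=45
Step 5: prey: 36+18-64=0; pred: 45+32-13=64
Step 6: prey: 0+0-0=0; pred: 64+0-19=45
Step 7: prey: 0+0-0=0; pred: 45+0-13=32
Step 8: prey: 0+0-0=0; pred: 32+0-9=23
Step 9: prey: 0+0-0=0; pred: 23+0-6=17
Max prey = 62 at step 3

Answer: 62 3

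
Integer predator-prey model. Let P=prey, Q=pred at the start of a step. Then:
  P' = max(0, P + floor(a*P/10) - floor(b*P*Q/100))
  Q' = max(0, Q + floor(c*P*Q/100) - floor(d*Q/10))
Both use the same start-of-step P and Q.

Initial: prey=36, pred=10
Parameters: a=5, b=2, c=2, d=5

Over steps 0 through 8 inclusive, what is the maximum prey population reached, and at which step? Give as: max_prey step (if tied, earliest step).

Step 1: prey: 36+18-7=47; pred: 10+7-5=12
Step 2: prey: 47+23-11=59; pred: 12+11-6=17
Step 3: prey: 59+29-20=68; pred: 17+20-8=29
Step 4: prey: 68+34-39=63; pred: 29+39-14=54
Step 5: prey: 63+31-68=26; pred: 54+68-27=95
Step 6: prey: 26+13-49=0; pred: 95+49-47=97
Step 7: prey: 0+0-0=0; pred: 97+0-48=49
Step 8: prey: 0+0-0=0; pred: 49+0-24=25
Max prey = 68 at step 3

Answer: 68 3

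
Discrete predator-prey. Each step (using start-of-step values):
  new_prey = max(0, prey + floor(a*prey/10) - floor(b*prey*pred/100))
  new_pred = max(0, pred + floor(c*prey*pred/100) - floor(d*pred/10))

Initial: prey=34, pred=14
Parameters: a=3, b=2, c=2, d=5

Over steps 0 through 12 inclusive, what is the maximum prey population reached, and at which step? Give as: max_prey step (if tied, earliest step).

Step 1: prey: 34+10-9=35; pred: 14+9-7=16
Step 2: prey: 35+10-11=34; pred: 16+11-8=19
Step 3: prey: 34+10-12=32; pred: 19+12-9=22
Step 4: prey: 32+9-14=27; pred: 22+14-11=25
Step 5: prey: 27+8-13=22; pred: 25+13-12=26
Step 6: prey: 22+6-11=17; pred: 26+11-13=24
Step 7: prey: 17+5-8=14; pred: 24+8-12=20
Step 8: prey: 14+4-5=13; pred: 20+5-10=15
Step 9: prey: 13+3-3=13; pred: 15+3-7=11
Step 10: prey: 13+3-2=14; pred: 11+2-5=8
Step 11: prey: 14+4-2=16; pred: 8+2-4=6
Step 12: prey: 16+4-1=19; pred: 6+1-3=4
Max prey = 35 at step 1

Answer: 35 1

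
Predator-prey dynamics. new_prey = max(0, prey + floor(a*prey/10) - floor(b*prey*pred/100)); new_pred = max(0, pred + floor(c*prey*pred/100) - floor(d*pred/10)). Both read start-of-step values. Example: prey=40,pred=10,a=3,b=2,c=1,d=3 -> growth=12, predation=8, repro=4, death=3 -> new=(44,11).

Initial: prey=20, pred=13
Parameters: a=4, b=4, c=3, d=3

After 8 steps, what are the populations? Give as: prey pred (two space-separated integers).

Answer: 1 7

Derivation:
Step 1: prey: 20+8-10=18; pred: 13+7-3=17
Step 2: prey: 18+7-12=13; pred: 17+9-5=21
Step 3: prey: 13+5-10=8; pred: 21+8-6=23
Step 4: prey: 8+3-7=4; pred: 23+5-6=22
Step 5: prey: 4+1-3=2; pred: 22+2-6=18
Step 6: prey: 2+0-1=1; pred: 18+1-5=14
Step 7: prey: 1+0-0=1; pred: 14+0-4=10
Step 8: prey: 1+0-0=1; pred: 10+0-3=7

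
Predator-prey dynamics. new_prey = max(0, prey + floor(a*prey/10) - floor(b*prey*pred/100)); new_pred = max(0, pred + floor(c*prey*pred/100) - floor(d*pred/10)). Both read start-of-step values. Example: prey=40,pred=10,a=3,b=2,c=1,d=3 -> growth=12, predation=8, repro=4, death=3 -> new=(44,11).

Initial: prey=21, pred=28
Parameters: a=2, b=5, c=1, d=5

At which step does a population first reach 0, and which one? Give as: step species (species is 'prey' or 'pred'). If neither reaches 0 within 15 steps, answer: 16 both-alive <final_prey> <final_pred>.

Answer: 1 prey

Derivation:
Step 1: prey: 21+4-29=0; pred: 28+5-14=19
First extinction: prey at step 1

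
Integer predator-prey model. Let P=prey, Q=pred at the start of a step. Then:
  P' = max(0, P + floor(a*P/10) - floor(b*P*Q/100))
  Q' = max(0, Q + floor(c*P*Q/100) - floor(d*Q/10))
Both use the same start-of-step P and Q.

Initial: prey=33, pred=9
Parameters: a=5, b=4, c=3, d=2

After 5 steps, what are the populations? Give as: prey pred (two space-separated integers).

Step 1: prey: 33+16-11=38; pred: 9+8-1=16
Step 2: prey: 38+19-24=33; pred: 16+18-3=31
Step 3: prey: 33+16-40=9; pred: 31+30-6=55
Step 4: prey: 9+4-19=0; pred: 55+14-11=58
Step 5: prey: 0+0-0=0; pred: 58+0-11=47

Answer: 0 47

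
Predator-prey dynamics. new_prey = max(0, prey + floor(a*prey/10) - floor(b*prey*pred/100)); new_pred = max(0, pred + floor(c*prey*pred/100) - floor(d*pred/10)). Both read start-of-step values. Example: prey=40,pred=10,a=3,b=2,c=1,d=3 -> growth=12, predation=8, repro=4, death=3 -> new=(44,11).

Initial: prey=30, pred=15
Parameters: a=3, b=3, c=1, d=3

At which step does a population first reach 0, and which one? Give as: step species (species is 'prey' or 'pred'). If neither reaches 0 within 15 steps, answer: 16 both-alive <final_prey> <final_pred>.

Step 1: prey: 30+9-13=26; pred: 15+4-4=15
Step 2: prey: 26+7-11=22; pred: 15+3-4=14
Step 3: prey: 22+6-9=19; pred: 14+3-4=13
Step 4: prey: 19+5-7=17; pred: 13+2-3=12
Step 5: prey: 17+5-6=16; pred: 12+2-3=11
Step 6: prey: 16+4-5=15; pred: 11+1-3=9
Step 7: prey: 15+4-4=15; pred: 9+1-2=8
Step 8: prey: 15+4-3=16; pred: 8+1-2=7
Step 9: prey: 16+4-3=17; pred: 7+1-2=6
Step 10: prey: 17+5-3=19; pred: 6+1-1=6
Step 11: prey: 19+5-3=21; pred: 6+1-1=6
Step 12: prey: 21+6-3=24; pred: 6+1-1=6
Step 13: prey: 24+7-4=27; pred: 6+1-1=6
Step 14: prey: 27+8-4=31; pred: 6+1-1=6
Step 15: prey: 31+9-5=35; pred: 6+1-1=6
No extinction within 15 steps

Answer: 16 both-alive 35 6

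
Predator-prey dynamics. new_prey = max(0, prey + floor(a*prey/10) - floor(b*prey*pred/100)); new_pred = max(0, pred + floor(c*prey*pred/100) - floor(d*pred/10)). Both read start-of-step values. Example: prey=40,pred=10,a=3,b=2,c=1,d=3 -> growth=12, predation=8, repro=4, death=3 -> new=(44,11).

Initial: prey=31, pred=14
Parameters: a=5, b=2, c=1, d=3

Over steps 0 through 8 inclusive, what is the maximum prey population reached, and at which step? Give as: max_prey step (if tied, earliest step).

Step 1: prey: 31+15-8=38; pred: 14+4-4=14
Step 2: prey: 38+19-10=47; pred: 14+5-4=15
Step 3: prey: 47+23-14=56; pred: 15+7-4=18
Step 4: prey: 56+28-20=64; pred: 18+10-5=23
Step 5: prey: 64+32-29=67; pred: 23+14-6=31
Step 6: prey: 67+33-41=59; pred: 31+20-9=42
Step 7: prey: 59+29-49=39; pred: 42+24-12=54
Step 8: prey: 39+19-42=16; pred: 54+21-16=59
Max prey = 67 at step 5

Answer: 67 5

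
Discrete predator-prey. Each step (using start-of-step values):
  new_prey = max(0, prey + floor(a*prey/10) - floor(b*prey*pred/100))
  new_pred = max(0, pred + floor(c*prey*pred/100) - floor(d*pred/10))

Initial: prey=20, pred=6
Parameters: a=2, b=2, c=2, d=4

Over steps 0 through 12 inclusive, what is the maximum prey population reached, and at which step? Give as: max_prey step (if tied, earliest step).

Step 1: prey: 20+4-2=22; pred: 6+2-2=6
Step 2: prey: 22+4-2=24; pred: 6+2-2=6
Step 3: prey: 24+4-2=26; pred: 6+2-2=6
Step 4: prey: 26+5-3=28; pred: 6+3-2=7
Step 5: prey: 28+5-3=30; pred: 7+3-2=8
Step 6: prey: 30+6-4=32; pred: 8+4-3=9
Step 7: prey: 32+6-5=33; pred: 9+5-3=11
Step 8: prey: 33+6-7=32; pred: 11+7-4=14
Step 9: prey: 32+6-8=30; pred: 14+8-5=17
Step 10: prey: 30+6-10=26; pred: 17+10-6=21
Step 11: prey: 26+5-10=21; pred: 21+10-8=23
Step 12: prey: 21+4-9=16; pred: 23+9-9=23
Max prey = 33 at step 7

Answer: 33 7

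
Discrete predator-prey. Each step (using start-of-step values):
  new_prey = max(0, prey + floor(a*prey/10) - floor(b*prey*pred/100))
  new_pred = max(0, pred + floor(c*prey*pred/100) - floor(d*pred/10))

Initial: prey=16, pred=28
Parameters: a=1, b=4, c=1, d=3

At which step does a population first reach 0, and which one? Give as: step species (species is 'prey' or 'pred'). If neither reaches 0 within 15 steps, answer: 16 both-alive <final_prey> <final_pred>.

Answer: 1 prey

Derivation:
Step 1: prey: 16+1-17=0; pred: 28+4-8=24
First extinction: prey at step 1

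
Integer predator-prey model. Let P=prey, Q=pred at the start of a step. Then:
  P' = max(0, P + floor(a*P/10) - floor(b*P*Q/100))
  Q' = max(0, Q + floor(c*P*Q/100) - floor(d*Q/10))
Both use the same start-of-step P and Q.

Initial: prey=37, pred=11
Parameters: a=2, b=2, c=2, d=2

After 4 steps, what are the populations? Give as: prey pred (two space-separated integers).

Step 1: prey: 37+7-8=36; pred: 11+8-2=17
Step 2: prey: 36+7-12=31; pred: 17+12-3=26
Step 3: prey: 31+6-16=21; pred: 26+16-5=37
Step 4: prey: 21+4-15=10; pred: 37+15-7=45

Answer: 10 45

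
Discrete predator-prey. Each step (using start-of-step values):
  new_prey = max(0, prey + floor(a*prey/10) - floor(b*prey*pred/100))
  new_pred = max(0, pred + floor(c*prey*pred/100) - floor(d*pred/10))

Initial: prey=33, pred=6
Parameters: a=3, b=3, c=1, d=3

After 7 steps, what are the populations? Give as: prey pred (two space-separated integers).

Answer: 49 15

Derivation:
Step 1: prey: 33+9-5=37; pred: 6+1-1=6
Step 2: prey: 37+11-6=42; pred: 6+2-1=7
Step 3: prey: 42+12-8=46; pred: 7+2-2=7
Step 4: prey: 46+13-9=50; pred: 7+3-2=8
Step 5: prey: 50+15-12=53; pred: 8+4-2=10
Step 6: prey: 53+15-15=53; pred: 10+5-3=12
Step 7: prey: 53+15-19=49; pred: 12+6-3=15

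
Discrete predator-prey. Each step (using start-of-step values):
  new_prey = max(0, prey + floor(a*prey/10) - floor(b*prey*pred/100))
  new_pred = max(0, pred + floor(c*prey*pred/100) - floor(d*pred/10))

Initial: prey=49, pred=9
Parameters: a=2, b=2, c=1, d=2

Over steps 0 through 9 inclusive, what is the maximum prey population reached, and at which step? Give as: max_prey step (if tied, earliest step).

Answer: 50 1

Derivation:
Step 1: prey: 49+9-8=50; pred: 9+4-1=12
Step 2: prey: 50+10-12=48; pred: 12+6-2=16
Step 3: prey: 48+9-15=42; pred: 16+7-3=20
Step 4: prey: 42+8-16=34; pred: 20+8-4=24
Step 5: prey: 34+6-16=24; pred: 24+8-4=28
Step 6: prey: 24+4-13=15; pred: 28+6-5=29
Step 7: prey: 15+3-8=10; pred: 29+4-5=28
Step 8: prey: 10+2-5=7; pred: 28+2-5=25
Step 9: prey: 7+1-3=5; pred: 25+1-5=21
Max prey = 50 at step 1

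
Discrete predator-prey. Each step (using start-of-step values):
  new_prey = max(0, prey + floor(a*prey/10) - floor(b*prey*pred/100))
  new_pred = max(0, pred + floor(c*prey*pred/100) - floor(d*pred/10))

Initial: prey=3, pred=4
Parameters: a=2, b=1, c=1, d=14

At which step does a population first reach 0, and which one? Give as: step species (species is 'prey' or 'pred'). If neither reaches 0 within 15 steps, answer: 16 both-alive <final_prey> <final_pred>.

Answer: 1 pred

Derivation:
Step 1: prey: 3+0-0=3; pred: 4+0-5=0
First extinction: pred at step 1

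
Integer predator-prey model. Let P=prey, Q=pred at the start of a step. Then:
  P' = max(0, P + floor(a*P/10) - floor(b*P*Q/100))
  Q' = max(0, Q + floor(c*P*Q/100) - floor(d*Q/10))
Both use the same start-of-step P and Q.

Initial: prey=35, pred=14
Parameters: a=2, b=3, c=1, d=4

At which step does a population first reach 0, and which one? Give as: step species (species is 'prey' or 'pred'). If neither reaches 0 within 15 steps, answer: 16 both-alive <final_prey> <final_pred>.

Answer: 16 both-alive 60 3

Derivation:
Step 1: prey: 35+7-14=28; pred: 14+4-5=13
Step 2: prey: 28+5-10=23; pred: 13+3-5=11
Step 3: prey: 23+4-7=20; pred: 11+2-4=9
Step 4: prey: 20+4-5=19; pred: 9+1-3=7
Step 5: prey: 19+3-3=19; pred: 7+1-2=6
Step 6: prey: 19+3-3=19; pred: 6+1-2=5
Step 7: prey: 19+3-2=20; pred: 5+0-2=3
Step 8: prey: 20+4-1=23; pred: 3+0-1=2
Step 9: prey: 23+4-1=26; pred: 2+0-0=2
Step 10: prey: 26+5-1=30; pred: 2+0-0=2
Step 11: prey: 30+6-1=35; pred: 2+0-0=2
Step 12: prey: 35+7-2=40; pred: 2+0-0=2
Step 13: prey: 40+8-2=46; pred: 2+0-0=2
Step 14: prey: 46+9-2=53; pred: 2+0-0=2
Step 15: prey: 53+10-3=60; pred: 2+1-0=3
No extinction within 15 steps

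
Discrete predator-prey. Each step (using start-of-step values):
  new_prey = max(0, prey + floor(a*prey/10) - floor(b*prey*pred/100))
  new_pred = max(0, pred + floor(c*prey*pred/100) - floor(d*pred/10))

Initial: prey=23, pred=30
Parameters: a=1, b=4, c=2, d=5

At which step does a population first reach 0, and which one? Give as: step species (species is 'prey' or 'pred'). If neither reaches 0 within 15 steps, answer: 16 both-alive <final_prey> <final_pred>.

Step 1: prey: 23+2-27=0; pred: 30+13-15=28
First extinction: prey at step 1

Answer: 1 prey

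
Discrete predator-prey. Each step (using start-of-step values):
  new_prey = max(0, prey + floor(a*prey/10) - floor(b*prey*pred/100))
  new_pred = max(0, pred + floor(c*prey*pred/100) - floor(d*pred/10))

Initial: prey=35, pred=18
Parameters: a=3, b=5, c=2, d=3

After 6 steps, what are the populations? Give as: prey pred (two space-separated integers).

Answer: 0 7

Derivation:
Step 1: prey: 35+10-31=14; pred: 18+12-5=25
Step 2: prey: 14+4-17=1; pred: 25+7-7=25
Step 3: prey: 1+0-1=0; pred: 25+0-7=18
Step 4: prey: 0+0-0=0; pred: 18+0-5=13
Step 5: prey: 0+0-0=0; pred: 13+0-3=10
Step 6: prey: 0+0-0=0; pred: 10+0-3=7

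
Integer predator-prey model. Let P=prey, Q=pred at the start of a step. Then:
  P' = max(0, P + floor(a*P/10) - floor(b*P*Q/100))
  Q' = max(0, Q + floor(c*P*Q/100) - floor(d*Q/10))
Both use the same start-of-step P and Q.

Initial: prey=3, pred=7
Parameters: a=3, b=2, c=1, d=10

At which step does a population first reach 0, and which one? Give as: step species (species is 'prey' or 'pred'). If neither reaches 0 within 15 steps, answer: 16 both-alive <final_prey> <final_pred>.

Answer: 1 pred

Derivation:
Step 1: prey: 3+0-0=3; pred: 7+0-7=0
First extinction: pred at step 1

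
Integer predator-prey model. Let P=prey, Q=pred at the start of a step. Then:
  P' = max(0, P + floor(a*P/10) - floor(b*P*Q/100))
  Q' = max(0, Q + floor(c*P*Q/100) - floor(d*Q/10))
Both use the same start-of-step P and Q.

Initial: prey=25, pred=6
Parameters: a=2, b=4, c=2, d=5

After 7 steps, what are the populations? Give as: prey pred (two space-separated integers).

Answer: 23 5

Derivation:
Step 1: prey: 25+5-6=24; pred: 6+3-3=6
Step 2: prey: 24+4-5=23; pred: 6+2-3=5
Step 3: prey: 23+4-4=23; pred: 5+2-2=5
Step 4: prey: 23+4-4=23; pred: 5+2-2=5
Step 5: prey: 23+4-4=23; pred: 5+2-2=5
Step 6: prey: 23+4-4=23; pred: 5+2-2=5
Step 7: prey: 23+4-4=23; pred: 5+2-2=5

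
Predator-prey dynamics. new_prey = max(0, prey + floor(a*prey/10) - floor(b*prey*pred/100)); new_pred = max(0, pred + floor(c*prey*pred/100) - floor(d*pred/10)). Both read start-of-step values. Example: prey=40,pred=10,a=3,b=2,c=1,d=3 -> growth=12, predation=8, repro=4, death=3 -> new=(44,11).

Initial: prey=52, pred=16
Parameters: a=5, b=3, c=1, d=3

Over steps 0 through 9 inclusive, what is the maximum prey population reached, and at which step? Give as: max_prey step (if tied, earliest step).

Step 1: prey: 52+26-24=54; pred: 16+8-4=20
Step 2: prey: 54+27-32=49; pred: 20+10-6=24
Step 3: prey: 49+24-35=38; pred: 24+11-7=28
Step 4: prey: 38+19-31=26; pred: 28+10-8=30
Step 5: prey: 26+13-23=16; pred: 30+7-9=28
Step 6: prey: 16+8-13=11; pred: 28+4-8=24
Step 7: prey: 11+5-7=9; pred: 24+2-7=19
Step 8: prey: 9+4-5=8; pred: 19+1-5=15
Step 9: prey: 8+4-3=9; pred: 15+1-4=12
Max prey = 54 at step 1

Answer: 54 1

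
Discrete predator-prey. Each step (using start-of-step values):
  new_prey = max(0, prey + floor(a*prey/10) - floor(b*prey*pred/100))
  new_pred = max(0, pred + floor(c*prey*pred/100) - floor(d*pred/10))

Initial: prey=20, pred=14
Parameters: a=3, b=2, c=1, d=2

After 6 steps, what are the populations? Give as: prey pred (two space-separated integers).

Step 1: prey: 20+6-5=21; pred: 14+2-2=14
Step 2: prey: 21+6-5=22; pred: 14+2-2=14
Step 3: prey: 22+6-6=22; pred: 14+3-2=15
Step 4: prey: 22+6-6=22; pred: 15+3-3=15
Step 5: prey: 22+6-6=22; pred: 15+3-3=15
Step 6: prey: 22+6-6=22; pred: 15+3-3=15

Answer: 22 15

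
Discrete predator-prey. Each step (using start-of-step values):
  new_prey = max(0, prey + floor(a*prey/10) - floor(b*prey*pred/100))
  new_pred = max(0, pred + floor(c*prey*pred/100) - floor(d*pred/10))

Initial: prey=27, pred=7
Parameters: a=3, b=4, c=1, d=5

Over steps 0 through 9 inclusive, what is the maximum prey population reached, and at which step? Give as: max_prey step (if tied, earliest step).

Step 1: prey: 27+8-7=28; pred: 7+1-3=5
Step 2: prey: 28+8-5=31; pred: 5+1-2=4
Step 3: prey: 31+9-4=36; pred: 4+1-2=3
Step 4: prey: 36+10-4=42; pred: 3+1-1=3
Step 5: prey: 42+12-5=49; pred: 3+1-1=3
Step 6: prey: 49+14-5=58; pred: 3+1-1=3
Step 7: prey: 58+17-6=69; pred: 3+1-1=3
Step 8: prey: 69+20-8=81; pred: 3+2-1=4
Step 9: prey: 81+24-12=93; pred: 4+3-2=5
Max prey = 93 at step 9

Answer: 93 9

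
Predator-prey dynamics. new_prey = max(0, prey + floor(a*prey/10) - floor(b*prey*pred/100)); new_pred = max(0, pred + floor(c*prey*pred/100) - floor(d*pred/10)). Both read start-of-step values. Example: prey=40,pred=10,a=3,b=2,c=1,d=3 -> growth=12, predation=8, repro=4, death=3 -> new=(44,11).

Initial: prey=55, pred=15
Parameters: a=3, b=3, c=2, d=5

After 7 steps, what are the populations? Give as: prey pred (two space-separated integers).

Answer: 1 3

Derivation:
Step 1: prey: 55+16-24=47; pred: 15+16-7=24
Step 2: prey: 47+14-33=28; pred: 24+22-12=34
Step 3: prey: 28+8-28=8; pred: 34+19-17=36
Step 4: prey: 8+2-8=2; pred: 36+5-18=23
Step 5: prey: 2+0-1=1; pred: 23+0-11=12
Step 6: prey: 1+0-0=1; pred: 12+0-6=6
Step 7: prey: 1+0-0=1; pred: 6+0-3=3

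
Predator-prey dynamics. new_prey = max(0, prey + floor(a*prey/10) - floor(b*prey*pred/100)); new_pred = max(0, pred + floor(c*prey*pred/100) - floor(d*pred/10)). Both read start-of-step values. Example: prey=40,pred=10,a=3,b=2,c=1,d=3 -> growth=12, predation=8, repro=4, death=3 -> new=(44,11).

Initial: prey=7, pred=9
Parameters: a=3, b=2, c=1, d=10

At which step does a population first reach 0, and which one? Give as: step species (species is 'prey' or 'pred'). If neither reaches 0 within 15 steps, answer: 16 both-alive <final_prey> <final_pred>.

Answer: 1 pred

Derivation:
Step 1: prey: 7+2-1=8; pred: 9+0-9=0
First extinction: pred at step 1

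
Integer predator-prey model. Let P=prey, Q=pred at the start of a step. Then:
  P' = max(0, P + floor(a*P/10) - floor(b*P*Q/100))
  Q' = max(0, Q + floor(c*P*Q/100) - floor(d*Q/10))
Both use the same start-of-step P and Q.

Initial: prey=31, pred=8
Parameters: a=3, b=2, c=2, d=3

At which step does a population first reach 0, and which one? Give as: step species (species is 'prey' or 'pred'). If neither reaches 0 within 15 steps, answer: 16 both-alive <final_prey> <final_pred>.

Answer: 16 both-alive 1 4

Derivation:
Step 1: prey: 31+9-4=36; pred: 8+4-2=10
Step 2: prey: 36+10-7=39; pred: 10+7-3=14
Step 3: prey: 39+11-10=40; pred: 14+10-4=20
Step 4: prey: 40+12-16=36; pred: 20+16-6=30
Step 5: prey: 36+10-21=25; pred: 30+21-9=42
Step 6: prey: 25+7-21=11; pred: 42+21-12=51
Step 7: prey: 11+3-11=3; pred: 51+11-15=47
Step 8: prey: 3+0-2=1; pred: 47+2-14=35
Step 9: prey: 1+0-0=1; pred: 35+0-10=25
Step 10: prey: 1+0-0=1; pred: 25+0-7=18
Step 11: prey: 1+0-0=1; pred: 18+0-5=13
Step 12: prey: 1+0-0=1; pred: 13+0-3=10
Step 13: prey: 1+0-0=1; pred: 10+0-3=7
Step 14: prey: 1+0-0=1; pred: 7+0-2=5
Step 15: prey: 1+0-0=1; pred: 5+0-1=4
No extinction within 15 steps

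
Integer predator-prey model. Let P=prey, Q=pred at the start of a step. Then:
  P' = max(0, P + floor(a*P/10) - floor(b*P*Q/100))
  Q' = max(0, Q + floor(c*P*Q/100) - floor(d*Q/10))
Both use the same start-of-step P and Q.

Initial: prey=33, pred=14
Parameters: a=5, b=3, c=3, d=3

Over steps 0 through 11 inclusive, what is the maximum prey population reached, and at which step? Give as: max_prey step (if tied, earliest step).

Answer: 36 1

Derivation:
Step 1: prey: 33+16-13=36; pred: 14+13-4=23
Step 2: prey: 36+18-24=30; pred: 23+24-6=41
Step 3: prey: 30+15-36=9; pred: 41+36-12=65
Step 4: prey: 9+4-17=0; pred: 65+17-19=63
Step 5: prey: 0+0-0=0; pred: 63+0-18=45
Step 6: prey: 0+0-0=0; pred: 45+0-13=32
Step 7: prey: 0+0-0=0; pred: 32+0-9=23
Step 8: prey: 0+0-0=0; pred: 23+0-6=17
Step 9: prey: 0+0-0=0; pred: 17+0-5=12
Step 10: prey: 0+0-0=0; pred: 12+0-3=9
Step 11: prey: 0+0-0=0; pred: 9+0-2=7
Max prey = 36 at step 1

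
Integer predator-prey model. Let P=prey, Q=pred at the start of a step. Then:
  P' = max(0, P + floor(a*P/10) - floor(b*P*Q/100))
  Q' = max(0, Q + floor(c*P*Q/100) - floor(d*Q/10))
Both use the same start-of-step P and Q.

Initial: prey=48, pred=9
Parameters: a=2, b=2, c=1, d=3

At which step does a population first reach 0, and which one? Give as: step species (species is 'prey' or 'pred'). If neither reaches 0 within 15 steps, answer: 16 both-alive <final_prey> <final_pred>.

Step 1: prey: 48+9-8=49; pred: 9+4-2=11
Step 2: prey: 49+9-10=48; pred: 11+5-3=13
Step 3: prey: 48+9-12=45; pred: 13+6-3=16
Step 4: prey: 45+9-14=40; pred: 16+7-4=19
Step 5: prey: 40+8-15=33; pred: 19+7-5=21
Step 6: prey: 33+6-13=26; pred: 21+6-6=21
Step 7: prey: 26+5-10=21; pred: 21+5-6=20
Step 8: prey: 21+4-8=17; pred: 20+4-6=18
Step 9: prey: 17+3-6=14; pred: 18+3-5=16
Step 10: prey: 14+2-4=12; pred: 16+2-4=14
Step 11: prey: 12+2-3=11; pred: 14+1-4=11
Step 12: prey: 11+2-2=11; pred: 11+1-3=9
Step 13: prey: 11+2-1=12; pred: 9+0-2=7
Step 14: prey: 12+2-1=13; pred: 7+0-2=5
Step 15: prey: 13+2-1=14; pred: 5+0-1=4
No extinction within 15 steps

Answer: 16 both-alive 14 4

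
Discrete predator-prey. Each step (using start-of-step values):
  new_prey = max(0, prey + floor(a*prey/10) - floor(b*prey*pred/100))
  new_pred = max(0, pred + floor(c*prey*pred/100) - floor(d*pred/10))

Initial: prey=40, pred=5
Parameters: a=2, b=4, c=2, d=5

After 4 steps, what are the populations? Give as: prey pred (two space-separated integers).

Answer: 24 12

Derivation:
Step 1: prey: 40+8-8=40; pred: 5+4-2=7
Step 2: prey: 40+8-11=37; pred: 7+5-3=9
Step 3: prey: 37+7-13=31; pred: 9+6-4=11
Step 4: prey: 31+6-13=24; pred: 11+6-5=12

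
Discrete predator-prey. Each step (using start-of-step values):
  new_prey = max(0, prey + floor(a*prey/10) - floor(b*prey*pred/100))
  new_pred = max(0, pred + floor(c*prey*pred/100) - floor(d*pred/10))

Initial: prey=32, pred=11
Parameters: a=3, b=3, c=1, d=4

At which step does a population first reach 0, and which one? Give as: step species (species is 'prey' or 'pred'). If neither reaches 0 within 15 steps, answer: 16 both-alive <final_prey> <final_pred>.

Step 1: prey: 32+9-10=31; pred: 11+3-4=10
Step 2: prey: 31+9-9=31; pred: 10+3-4=9
Step 3: prey: 31+9-8=32; pred: 9+2-3=8
Step 4: prey: 32+9-7=34; pred: 8+2-3=7
Step 5: prey: 34+10-7=37; pred: 7+2-2=7
Step 6: prey: 37+11-7=41; pred: 7+2-2=7
Step 7: prey: 41+12-8=45; pred: 7+2-2=7
Step 8: prey: 45+13-9=49; pred: 7+3-2=8
Step 9: prey: 49+14-11=52; pred: 8+3-3=8
Step 10: prey: 52+15-12=55; pred: 8+4-3=9
Step 11: prey: 55+16-14=57; pred: 9+4-3=10
Step 12: prey: 57+17-17=57; pred: 10+5-4=11
Step 13: prey: 57+17-18=56; pred: 11+6-4=13
Step 14: prey: 56+16-21=51; pred: 13+7-5=15
Step 15: prey: 51+15-22=44; pred: 15+7-6=16
No extinction within 15 steps

Answer: 16 both-alive 44 16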